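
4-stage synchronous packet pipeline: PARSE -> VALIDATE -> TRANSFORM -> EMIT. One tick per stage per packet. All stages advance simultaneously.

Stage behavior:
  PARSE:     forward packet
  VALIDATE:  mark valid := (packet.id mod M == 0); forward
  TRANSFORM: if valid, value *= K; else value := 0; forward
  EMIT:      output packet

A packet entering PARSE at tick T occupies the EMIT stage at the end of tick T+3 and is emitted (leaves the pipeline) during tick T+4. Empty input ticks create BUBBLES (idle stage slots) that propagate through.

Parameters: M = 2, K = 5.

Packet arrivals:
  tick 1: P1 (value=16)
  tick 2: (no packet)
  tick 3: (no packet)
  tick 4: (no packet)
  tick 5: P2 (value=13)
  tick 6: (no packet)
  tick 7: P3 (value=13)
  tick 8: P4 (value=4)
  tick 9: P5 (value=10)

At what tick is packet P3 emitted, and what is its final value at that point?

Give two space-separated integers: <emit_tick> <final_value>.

Answer: 11 0

Derivation:
Tick 1: [PARSE:P1(v=16,ok=F), VALIDATE:-, TRANSFORM:-, EMIT:-] out:-; in:P1
Tick 2: [PARSE:-, VALIDATE:P1(v=16,ok=F), TRANSFORM:-, EMIT:-] out:-; in:-
Tick 3: [PARSE:-, VALIDATE:-, TRANSFORM:P1(v=0,ok=F), EMIT:-] out:-; in:-
Tick 4: [PARSE:-, VALIDATE:-, TRANSFORM:-, EMIT:P1(v=0,ok=F)] out:-; in:-
Tick 5: [PARSE:P2(v=13,ok=F), VALIDATE:-, TRANSFORM:-, EMIT:-] out:P1(v=0); in:P2
Tick 6: [PARSE:-, VALIDATE:P2(v=13,ok=T), TRANSFORM:-, EMIT:-] out:-; in:-
Tick 7: [PARSE:P3(v=13,ok=F), VALIDATE:-, TRANSFORM:P2(v=65,ok=T), EMIT:-] out:-; in:P3
Tick 8: [PARSE:P4(v=4,ok=F), VALIDATE:P3(v=13,ok=F), TRANSFORM:-, EMIT:P2(v=65,ok=T)] out:-; in:P4
Tick 9: [PARSE:P5(v=10,ok=F), VALIDATE:P4(v=4,ok=T), TRANSFORM:P3(v=0,ok=F), EMIT:-] out:P2(v=65); in:P5
Tick 10: [PARSE:-, VALIDATE:P5(v=10,ok=F), TRANSFORM:P4(v=20,ok=T), EMIT:P3(v=0,ok=F)] out:-; in:-
Tick 11: [PARSE:-, VALIDATE:-, TRANSFORM:P5(v=0,ok=F), EMIT:P4(v=20,ok=T)] out:P3(v=0); in:-
Tick 12: [PARSE:-, VALIDATE:-, TRANSFORM:-, EMIT:P5(v=0,ok=F)] out:P4(v=20); in:-
Tick 13: [PARSE:-, VALIDATE:-, TRANSFORM:-, EMIT:-] out:P5(v=0); in:-
P3: arrives tick 7, valid=False (id=3, id%2=1), emit tick 11, final value 0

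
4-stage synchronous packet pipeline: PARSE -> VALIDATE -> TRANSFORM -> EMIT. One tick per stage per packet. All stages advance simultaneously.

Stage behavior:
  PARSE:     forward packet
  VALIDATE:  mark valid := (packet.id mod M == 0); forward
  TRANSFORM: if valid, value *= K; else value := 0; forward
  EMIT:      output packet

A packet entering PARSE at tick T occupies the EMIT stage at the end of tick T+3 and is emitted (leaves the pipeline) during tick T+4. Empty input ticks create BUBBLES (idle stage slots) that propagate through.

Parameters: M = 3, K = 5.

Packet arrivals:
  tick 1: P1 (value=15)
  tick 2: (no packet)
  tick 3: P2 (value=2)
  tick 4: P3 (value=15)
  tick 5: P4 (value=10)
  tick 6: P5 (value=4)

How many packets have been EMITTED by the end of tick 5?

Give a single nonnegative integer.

Answer: 1

Derivation:
Tick 1: [PARSE:P1(v=15,ok=F), VALIDATE:-, TRANSFORM:-, EMIT:-] out:-; in:P1
Tick 2: [PARSE:-, VALIDATE:P1(v=15,ok=F), TRANSFORM:-, EMIT:-] out:-; in:-
Tick 3: [PARSE:P2(v=2,ok=F), VALIDATE:-, TRANSFORM:P1(v=0,ok=F), EMIT:-] out:-; in:P2
Tick 4: [PARSE:P3(v=15,ok=F), VALIDATE:P2(v=2,ok=F), TRANSFORM:-, EMIT:P1(v=0,ok=F)] out:-; in:P3
Tick 5: [PARSE:P4(v=10,ok=F), VALIDATE:P3(v=15,ok=T), TRANSFORM:P2(v=0,ok=F), EMIT:-] out:P1(v=0); in:P4
Emitted by tick 5: ['P1']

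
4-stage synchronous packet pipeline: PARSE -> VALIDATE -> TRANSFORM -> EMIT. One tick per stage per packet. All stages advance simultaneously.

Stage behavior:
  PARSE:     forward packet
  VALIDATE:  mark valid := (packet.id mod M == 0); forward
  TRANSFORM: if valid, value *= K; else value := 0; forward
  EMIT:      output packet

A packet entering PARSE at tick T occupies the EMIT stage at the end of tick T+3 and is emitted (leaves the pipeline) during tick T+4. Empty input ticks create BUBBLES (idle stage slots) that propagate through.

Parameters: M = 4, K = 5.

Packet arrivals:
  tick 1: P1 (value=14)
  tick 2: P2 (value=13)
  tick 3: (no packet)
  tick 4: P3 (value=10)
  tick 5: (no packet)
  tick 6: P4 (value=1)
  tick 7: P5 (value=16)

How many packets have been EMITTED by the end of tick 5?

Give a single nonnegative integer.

Answer: 1

Derivation:
Tick 1: [PARSE:P1(v=14,ok=F), VALIDATE:-, TRANSFORM:-, EMIT:-] out:-; in:P1
Tick 2: [PARSE:P2(v=13,ok=F), VALIDATE:P1(v=14,ok=F), TRANSFORM:-, EMIT:-] out:-; in:P2
Tick 3: [PARSE:-, VALIDATE:P2(v=13,ok=F), TRANSFORM:P1(v=0,ok=F), EMIT:-] out:-; in:-
Tick 4: [PARSE:P3(v=10,ok=F), VALIDATE:-, TRANSFORM:P2(v=0,ok=F), EMIT:P1(v=0,ok=F)] out:-; in:P3
Tick 5: [PARSE:-, VALIDATE:P3(v=10,ok=F), TRANSFORM:-, EMIT:P2(v=0,ok=F)] out:P1(v=0); in:-
Emitted by tick 5: ['P1']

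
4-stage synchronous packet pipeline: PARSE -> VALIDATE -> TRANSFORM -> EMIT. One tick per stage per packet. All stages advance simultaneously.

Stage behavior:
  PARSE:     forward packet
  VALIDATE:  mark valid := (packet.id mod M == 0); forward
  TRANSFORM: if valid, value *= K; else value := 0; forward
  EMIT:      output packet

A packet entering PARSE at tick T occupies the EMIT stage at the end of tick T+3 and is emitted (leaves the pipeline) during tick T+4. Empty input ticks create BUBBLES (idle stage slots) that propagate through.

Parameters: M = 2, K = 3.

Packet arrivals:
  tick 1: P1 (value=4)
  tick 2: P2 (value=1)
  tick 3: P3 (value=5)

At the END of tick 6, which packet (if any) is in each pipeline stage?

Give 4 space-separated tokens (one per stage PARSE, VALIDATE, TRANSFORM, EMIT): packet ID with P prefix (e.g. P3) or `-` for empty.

Answer: - - - P3

Derivation:
Tick 1: [PARSE:P1(v=4,ok=F), VALIDATE:-, TRANSFORM:-, EMIT:-] out:-; in:P1
Tick 2: [PARSE:P2(v=1,ok=F), VALIDATE:P1(v=4,ok=F), TRANSFORM:-, EMIT:-] out:-; in:P2
Tick 3: [PARSE:P3(v=5,ok=F), VALIDATE:P2(v=1,ok=T), TRANSFORM:P1(v=0,ok=F), EMIT:-] out:-; in:P3
Tick 4: [PARSE:-, VALIDATE:P3(v=5,ok=F), TRANSFORM:P2(v=3,ok=T), EMIT:P1(v=0,ok=F)] out:-; in:-
Tick 5: [PARSE:-, VALIDATE:-, TRANSFORM:P3(v=0,ok=F), EMIT:P2(v=3,ok=T)] out:P1(v=0); in:-
Tick 6: [PARSE:-, VALIDATE:-, TRANSFORM:-, EMIT:P3(v=0,ok=F)] out:P2(v=3); in:-
At end of tick 6: ['-', '-', '-', 'P3']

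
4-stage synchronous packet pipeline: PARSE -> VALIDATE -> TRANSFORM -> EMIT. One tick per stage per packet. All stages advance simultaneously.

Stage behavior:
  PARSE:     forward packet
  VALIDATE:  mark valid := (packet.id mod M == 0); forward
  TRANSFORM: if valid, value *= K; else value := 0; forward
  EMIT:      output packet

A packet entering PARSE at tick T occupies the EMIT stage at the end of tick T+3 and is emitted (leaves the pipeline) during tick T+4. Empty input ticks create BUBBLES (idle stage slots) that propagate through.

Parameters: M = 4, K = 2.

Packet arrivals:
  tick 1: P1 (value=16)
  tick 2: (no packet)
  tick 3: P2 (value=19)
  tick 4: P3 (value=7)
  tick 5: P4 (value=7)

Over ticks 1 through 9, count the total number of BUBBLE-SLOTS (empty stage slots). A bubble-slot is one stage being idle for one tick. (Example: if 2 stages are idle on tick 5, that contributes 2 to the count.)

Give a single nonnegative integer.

Tick 1: [PARSE:P1(v=16,ok=F), VALIDATE:-, TRANSFORM:-, EMIT:-] out:-; bubbles=3
Tick 2: [PARSE:-, VALIDATE:P1(v=16,ok=F), TRANSFORM:-, EMIT:-] out:-; bubbles=3
Tick 3: [PARSE:P2(v=19,ok=F), VALIDATE:-, TRANSFORM:P1(v=0,ok=F), EMIT:-] out:-; bubbles=2
Tick 4: [PARSE:P3(v=7,ok=F), VALIDATE:P2(v=19,ok=F), TRANSFORM:-, EMIT:P1(v=0,ok=F)] out:-; bubbles=1
Tick 5: [PARSE:P4(v=7,ok=F), VALIDATE:P3(v=7,ok=F), TRANSFORM:P2(v=0,ok=F), EMIT:-] out:P1(v=0); bubbles=1
Tick 6: [PARSE:-, VALIDATE:P4(v=7,ok=T), TRANSFORM:P3(v=0,ok=F), EMIT:P2(v=0,ok=F)] out:-; bubbles=1
Tick 7: [PARSE:-, VALIDATE:-, TRANSFORM:P4(v=14,ok=T), EMIT:P3(v=0,ok=F)] out:P2(v=0); bubbles=2
Tick 8: [PARSE:-, VALIDATE:-, TRANSFORM:-, EMIT:P4(v=14,ok=T)] out:P3(v=0); bubbles=3
Tick 9: [PARSE:-, VALIDATE:-, TRANSFORM:-, EMIT:-] out:P4(v=14); bubbles=4
Total bubble-slots: 20

Answer: 20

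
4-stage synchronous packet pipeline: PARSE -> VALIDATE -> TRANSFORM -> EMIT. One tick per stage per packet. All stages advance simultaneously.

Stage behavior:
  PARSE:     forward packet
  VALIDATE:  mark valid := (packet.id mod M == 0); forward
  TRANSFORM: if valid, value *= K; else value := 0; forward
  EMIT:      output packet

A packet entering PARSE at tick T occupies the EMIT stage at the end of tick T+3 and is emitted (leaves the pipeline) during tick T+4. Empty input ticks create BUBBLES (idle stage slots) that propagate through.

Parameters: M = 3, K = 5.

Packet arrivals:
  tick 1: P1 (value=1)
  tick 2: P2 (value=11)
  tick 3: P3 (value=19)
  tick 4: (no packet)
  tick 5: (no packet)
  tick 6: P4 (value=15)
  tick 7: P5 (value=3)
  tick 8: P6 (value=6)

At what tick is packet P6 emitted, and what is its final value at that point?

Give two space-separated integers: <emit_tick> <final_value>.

Answer: 12 30

Derivation:
Tick 1: [PARSE:P1(v=1,ok=F), VALIDATE:-, TRANSFORM:-, EMIT:-] out:-; in:P1
Tick 2: [PARSE:P2(v=11,ok=F), VALIDATE:P1(v=1,ok=F), TRANSFORM:-, EMIT:-] out:-; in:P2
Tick 3: [PARSE:P3(v=19,ok=F), VALIDATE:P2(v=11,ok=F), TRANSFORM:P1(v=0,ok=F), EMIT:-] out:-; in:P3
Tick 4: [PARSE:-, VALIDATE:P3(v=19,ok=T), TRANSFORM:P2(v=0,ok=F), EMIT:P1(v=0,ok=F)] out:-; in:-
Tick 5: [PARSE:-, VALIDATE:-, TRANSFORM:P3(v=95,ok=T), EMIT:P2(v=0,ok=F)] out:P1(v=0); in:-
Tick 6: [PARSE:P4(v=15,ok=F), VALIDATE:-, TRANSFORM:-, EMIT:P3(v=95,ok=T)] out:P2(v=0); in:P4
Tick 7: [PARSE:P5(v=3,ok=F), VALIDATE:P4(v=15,ok=F), TRANSFORM:-, EMIT:-] out:P3(v=95); in:P5
Tick 8: [PARSE:P6(v=6,ok=F), VALIDATE:P5(v=3,ok=F), TRANSFORM:P4(v=0,ok=F), EMIT:-] out:-; in:P6
Tick 9: [PARSE:-, VALIDATE:P6(v=6,ok=T), TRANSFORM:P5(v=0,ok=F), EMIT:P4(v=0,ok=F)] out:-; in:-
Tick 10: [PARSE:-, VALIDATE:-, TRANSFORM:P6(v=30,ok=T), EMIT:P5(v=0,ok=F)] out:P4(v=0); in:-
Tick 11: [PARSE:-, VALIDATE:-, TRANSFORM:-, EMIT:P6(v=30,ok=T)] out:P5(v=0); in:-
Tick 12: [PARSE:-, VALIDATE:-, TRANSFORM:-, EMIT:-] out:P6(v=30); in:-
P6: arrives tick 8, valid=True (id=6, id%3=0), emit tick 12, final value 30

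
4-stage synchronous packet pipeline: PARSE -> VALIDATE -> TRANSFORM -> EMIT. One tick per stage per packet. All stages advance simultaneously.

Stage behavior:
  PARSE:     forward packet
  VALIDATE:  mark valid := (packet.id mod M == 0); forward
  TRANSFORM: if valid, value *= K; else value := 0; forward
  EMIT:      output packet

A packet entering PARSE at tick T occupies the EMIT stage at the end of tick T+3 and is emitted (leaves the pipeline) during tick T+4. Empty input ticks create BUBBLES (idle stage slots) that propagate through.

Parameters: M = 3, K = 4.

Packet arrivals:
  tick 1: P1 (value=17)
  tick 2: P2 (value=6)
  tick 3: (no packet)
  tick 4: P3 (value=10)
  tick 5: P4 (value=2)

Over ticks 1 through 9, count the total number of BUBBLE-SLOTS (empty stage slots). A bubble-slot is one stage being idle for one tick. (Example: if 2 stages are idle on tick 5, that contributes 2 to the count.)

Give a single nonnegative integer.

Answer: 20

Derivation:
Tick 1: [PARSE:P1(v=17,ok=F), VALIDATE:-, TRANSFORM:-, EMIT:-] out:-; bubbles=3
Tick 2: [PARSE:P2(v=6,ok=F), VALIDATE:P1(v=17,ok=F), TRANSFORM:-, EMIT:-] out:-; bubbles=2
Tick 3: [PARSE:-, VALIDATE:P2(v=6,ok=F), TRANSFORM:P1(v=0,ok=F), EMIT:-] out:-; bubbles=2
Tick 4: [PARSE:P3(v=10,ok=F), VALIDATE:-, TRANSFORM:P2(v=0,ok=F), EMIT:P1(v=0,ok=F)] out:-; bubbles=1
Tick 5: [PARSE:P4(v=2,ok=F), VALIDATE:P3(v=10,ok=T), TRANSFORM:-, EMIT:P2(v=0,ok=F)] out:P1(v=0); bubbles=1
Tick 6: [PARSE:-, VALIDATE:P4(v=2,ok=F), TRANSFORM:P3(v=40,ok=T), EMIT:-] out:P2(v=0); bubbles=2
Tick 7: [PARSE:-, VALIDATE:-, TRANSFORM:P4(v=0,ok=F), EMIT:P3(v=40,ok=T)] out:-; bubbles=2
Tick 8: [PARSE:-, VALIDATE:-, TRANSFORM:-, EMIT:P4(v=0,ok=F)] out:P3(v=40); bubbles=3
Tick 9: [PARSE:-, VALIDATE:-, TRANSFORM:-, EMIT:-] out:P4(v=0); bubbles=4
Total bubble-slots: 20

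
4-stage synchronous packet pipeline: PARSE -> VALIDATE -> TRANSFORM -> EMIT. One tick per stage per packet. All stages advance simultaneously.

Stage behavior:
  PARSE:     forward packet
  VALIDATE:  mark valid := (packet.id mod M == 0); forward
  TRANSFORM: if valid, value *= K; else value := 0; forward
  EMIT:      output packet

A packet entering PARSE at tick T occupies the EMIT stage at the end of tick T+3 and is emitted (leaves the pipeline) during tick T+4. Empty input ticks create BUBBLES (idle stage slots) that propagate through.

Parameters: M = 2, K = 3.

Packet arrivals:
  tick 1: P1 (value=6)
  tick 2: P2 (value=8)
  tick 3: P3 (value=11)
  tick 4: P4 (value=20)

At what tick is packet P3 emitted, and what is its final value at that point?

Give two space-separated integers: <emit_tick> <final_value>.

Tick 1: [PARSE:P1(v=6,ok=F), VALIDATE:-, TRANSFORM:-, EMIT:-] out:-; in:P1
Tick 2: [PARSE:P2(v=8,ok=F), VALIDATE:P1(v=6,ok=F), TRANSFORM:-, EMIT:-] out:-; in:P2
Tick 3: [PARSE:P3(v=11,ok=F), VALIDATE:P2(v=8,ok=T), TRANSFORM:P1(v=0,ok=F), EMIT:-] out:-; in:P3
Tick 4: [PARSE:P4(v=20,ok=F), VALIDATE:P3(v=11,ok=F), TRANSFORM:P2(v=24,ok=T), EMIT:P1(v=0,ok=F)] out:-; in:P4
Tick 5: [PARSE:-, VALIDATE:P4(v=20,ok=T), TRANSFORM:P3(v=0,ok=F), EMIT:P2(v=24,ok=T)] out:P1(v=0); in:-
Tick 6: [PARSE:-, VALIDATE:-, TRANSFORM:P4(v=60,ok=T), EMIT:P3(v=0,ok=F)] out:P2(v=24); in:-
Tick 7: [PARSE:-, VALIDATE:-, TRANSFORM:-, EMIT:P4(v=60,ok=T)] out:P3(v=0); in:-
Tick 8: [PARSE:-, VALIDATE:-, TRANSFORM:-, EMIT:-] out:P4(v=60); in:-
P3: arrives tick 3, valid=False (id=3, id%2=1), emit tick 7, final value 0

Answer: 7 0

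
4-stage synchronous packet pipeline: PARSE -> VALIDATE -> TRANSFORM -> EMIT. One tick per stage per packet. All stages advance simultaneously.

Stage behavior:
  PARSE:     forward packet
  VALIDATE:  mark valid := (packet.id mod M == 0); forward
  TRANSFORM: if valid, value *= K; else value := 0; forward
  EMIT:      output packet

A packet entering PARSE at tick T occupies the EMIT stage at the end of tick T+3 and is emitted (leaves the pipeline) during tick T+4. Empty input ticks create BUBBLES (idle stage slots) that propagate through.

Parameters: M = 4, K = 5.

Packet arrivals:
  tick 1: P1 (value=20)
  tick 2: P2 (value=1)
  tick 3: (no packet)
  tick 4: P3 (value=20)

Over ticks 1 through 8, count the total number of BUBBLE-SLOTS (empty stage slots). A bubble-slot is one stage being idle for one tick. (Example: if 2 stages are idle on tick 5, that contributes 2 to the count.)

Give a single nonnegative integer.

Tick 1: [PARSE:P1(v=20,ok=F), VALIDATE:-, TRANSFORM:-, EMIT:-] out:-; bubbles=3
Tick 2: [PARSE:P2(v=1,ok=F), VALIDATE:P1(v=20,ok=F), TRANSFORM:-, EMIT:-] out:-; bubbles=2
Tick 3: [PARSE:-, VALIDATE:P2(v=1,ok=F), TRANSFORM:P1(v=0,ok=F), EMIT:-] out:-; bubbles=2
Tick 4: [PARSE:P3(v=20,ok=F), VALIDATE:-, TRANSFORM:P2(v=0,ok=F), EMIT:P1(v=0,ok=F)] out:-; bubbles=1
Tick 5: [PARSE:-, VALIDATE:P3(v=20,ok=F), TRANSFORM:-, EMIT:P2(v=0,ok=F)] out:P1(v=0); bubbles=2
Tick 6: [PARSE:-, VALIDATE:-, TRANSFORM:P3(v=0,ok=F), EMIT:-] out:P2(v=0); bubbles=3
Tick 7: [PARSE:-, VALIDATE:-, TRANSFORM:-, EMIT:P3(v=0,ok=F)] out:-; bubbles=3
Tick 8: [PARSE:-, VALIDATE:-, TRANSFORM:-, EMIT:-] out:P3(v=0); bubbles=4
Total bubble-slots: 20

Answer: 20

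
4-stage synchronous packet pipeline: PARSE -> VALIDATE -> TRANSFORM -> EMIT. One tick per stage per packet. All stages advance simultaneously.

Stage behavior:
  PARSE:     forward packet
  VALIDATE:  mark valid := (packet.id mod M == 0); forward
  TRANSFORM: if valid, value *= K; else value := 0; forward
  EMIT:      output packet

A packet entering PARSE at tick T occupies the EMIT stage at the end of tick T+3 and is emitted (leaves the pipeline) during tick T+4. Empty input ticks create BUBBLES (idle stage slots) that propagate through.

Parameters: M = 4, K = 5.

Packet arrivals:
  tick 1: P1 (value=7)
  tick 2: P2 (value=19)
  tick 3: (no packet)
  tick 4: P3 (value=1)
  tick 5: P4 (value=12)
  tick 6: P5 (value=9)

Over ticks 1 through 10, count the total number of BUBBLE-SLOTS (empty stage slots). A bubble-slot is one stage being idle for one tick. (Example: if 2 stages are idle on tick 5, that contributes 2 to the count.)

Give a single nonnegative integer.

Answer: 20

Derivation:
Tick 1: [PARSE:P1(v=7,ok=F), VALIDATE:-, TRANSFORM:-, EMIT:-] out:-; bubbles=3
Tick 2: [PARSE:P2(v=19,ok=F), VALIDATE:P1(v=7,ok=F), TRANSFORM:-, EMIT:-] out:-; bubbles=2
Tick 3: [PARSE:-, VALIDATE:P2(v=19,ok=F), TRANSFORM:P1(v=0,ok=F), EMIT:-] out:-; bubbles=2
Tick 4: [PARSE:P3(v=1,ok=F), VALIDATE:-, TRANSFORM:P2(v=0,ok=F), EMIT:P1(v=0,ok=F)] out:-; bubbles=1
Tick 5: [PARSE:P4(v=12,ok=F), VALIDATE:P3(v=1,ok=F), TRANSFORM:-, EMIT:P2(v=0,ok=F)] out:P1(v=0); bubbles=1
Tick 6: [PARSE:P5(v=9,ok=F), VALIDATE:P4(v=12,ok=T), TRANSFORM:P3(v=0,ok=F), EMIT:-] out:P2(v=0); bubbles=1
Tick 7: [PARSE:-, VALIDATE:P5(v=9,ok=F), TRANSFORM:P4(v=60,ok=T), EMIT:P3(v=0,ok=F)] out:-; bubbles=1
Tick 8: [PARSE:-, VALIDATE:-, TRANSFORM:P5(v=0,ok=F), EMIT:P4(v=60,ok=T)] out:P3(v=0); bubbles=2
Tick 9: [PARSE:-, VALIDATE:-, TRANSFORM:-, EMIT:P5(v=0,ok=F)] out:P4(v=60); bubbles=3
Tick 10: [PARSE:-, VALIDATE:-, TRANSFORM:-, EMIT:-] out:P5(v=0); bubbles=4
Total bubble-slots: 20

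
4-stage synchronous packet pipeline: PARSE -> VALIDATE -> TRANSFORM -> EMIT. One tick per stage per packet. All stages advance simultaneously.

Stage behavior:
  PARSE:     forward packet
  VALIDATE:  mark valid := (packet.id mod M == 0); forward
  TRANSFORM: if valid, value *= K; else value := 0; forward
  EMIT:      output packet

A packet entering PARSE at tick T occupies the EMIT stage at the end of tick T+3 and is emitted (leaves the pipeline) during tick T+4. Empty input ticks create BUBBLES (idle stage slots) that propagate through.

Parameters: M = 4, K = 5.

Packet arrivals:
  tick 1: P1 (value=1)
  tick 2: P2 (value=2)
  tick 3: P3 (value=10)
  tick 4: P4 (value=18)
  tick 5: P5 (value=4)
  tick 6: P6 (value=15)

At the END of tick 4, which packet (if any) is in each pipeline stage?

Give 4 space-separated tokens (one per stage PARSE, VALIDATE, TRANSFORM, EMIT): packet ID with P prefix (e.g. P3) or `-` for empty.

Tick 1: [PARSE:P1(v=1,ok=F), VALIDATE:-, TRANSFORM:-, EMIT:-] out:-; in:P1
Tick 2: [PARSE:P2(v=2,ok=F), VALIDATE:P1(v=1,ok=F), TRANSFORM:-, EMIT:-] out:-; in:P2
Tick 3: [PARSE:P3(v=10,ok=F), VALIDATE:P2(v=2,ok=F), TRANSFORM:P1(v=0,ok=F), EMIT:-] out:-; in:P3
Tick 4: [PARSE:P4(v=18,ok=F), VALIDATE:P3(v=10,ok=F), TRANSFORM:P2(v=0,ok=F), EMIT:P1(v=0,ok=F)] out:-; in:P4
At end of tick 4: ['P4', 'P3', 'P2', 'P1']

Answer: P4 P3 P2 P1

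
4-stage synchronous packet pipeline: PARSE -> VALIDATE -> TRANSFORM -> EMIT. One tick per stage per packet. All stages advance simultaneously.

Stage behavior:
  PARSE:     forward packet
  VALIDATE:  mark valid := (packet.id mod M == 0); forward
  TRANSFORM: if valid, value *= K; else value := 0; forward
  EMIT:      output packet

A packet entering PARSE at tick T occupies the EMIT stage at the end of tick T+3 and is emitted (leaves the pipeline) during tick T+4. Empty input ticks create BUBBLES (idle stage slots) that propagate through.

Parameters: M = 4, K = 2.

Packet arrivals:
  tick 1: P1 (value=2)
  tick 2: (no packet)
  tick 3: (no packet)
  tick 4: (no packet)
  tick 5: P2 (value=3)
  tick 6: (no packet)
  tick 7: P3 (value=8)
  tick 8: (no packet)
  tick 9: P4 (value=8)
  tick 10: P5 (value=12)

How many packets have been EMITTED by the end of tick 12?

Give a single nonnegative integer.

Tick 1: [PARSE:P1(v=2,ok=F), VALIDATE:-, TRANSFORM:-, EMIT:-] out:-; in:P1
Tick 2: [PARSE:-, VALIDATE:P1(v=2,ok=F), TRANSFORM:-, EMIT:-] out:-; in:-
Tick 3: [PARSE:-, VALIDATE:-, TRANSFORM:P1(v=0,ok=F), EMIT:-] out:-; in:-
Tick 4: [PARSE:-, VALIDATE:-, TRANSFORM:-, EMIT:P1(v=0,ok=F)] out:-; in:-
Tick 5: [PARSE:P2(v=3,ok=F), VALIDATE:-, TRANSFORM:-, EMIT:-] out:P1(v=0); in:P2
Tick 6: [PARSE:-, VALIDATE:P2(v=3,ok=F), TRANSFORM:-, EMIT:-] out:-; in:-
Tick 7: [PARSE:P3(v=8,ok=F), VALIDATE:-, TRANSFORM:P2(v=0,ok=F), EMIT:-] out:-; in:P3
Tick 8: [PARSE:-, VALIDATE:P3(v=8,ok=F), TRANSFORM:-, EMIT:P2(v=0,ok=F)] out:-; in:-
Tick 9: [PARSE:P4(v=8,ok=F), VALIDATE:-, TRANSFORM:P3(v=0,ok=F), EMIT:-] out:P2(v=0); in:P4
Tick 10: [PARSE:P5(v=12,ok=F), VALIDATE:P4(v=8,ok=T), TRANSFORM:-, EMIT:P3(v=0,ok=F)] out:-; in:P5
Tick 11: [PARSE:-, VALIDATE:P5(v=12,ok=F), TRANSFORM:P4(v=16,ok=T), EMIT:-] out:P3(v=0); in:-
Tick 12: [PARSE:-, VALIDATE:-, TRANSFORM:P5(v=0,ok=F), EMIT:P4(v=16,ok=T)] out:-; in:-
Emitted by tick 12: ['P1', 'P2', 'P3']

Answer: 3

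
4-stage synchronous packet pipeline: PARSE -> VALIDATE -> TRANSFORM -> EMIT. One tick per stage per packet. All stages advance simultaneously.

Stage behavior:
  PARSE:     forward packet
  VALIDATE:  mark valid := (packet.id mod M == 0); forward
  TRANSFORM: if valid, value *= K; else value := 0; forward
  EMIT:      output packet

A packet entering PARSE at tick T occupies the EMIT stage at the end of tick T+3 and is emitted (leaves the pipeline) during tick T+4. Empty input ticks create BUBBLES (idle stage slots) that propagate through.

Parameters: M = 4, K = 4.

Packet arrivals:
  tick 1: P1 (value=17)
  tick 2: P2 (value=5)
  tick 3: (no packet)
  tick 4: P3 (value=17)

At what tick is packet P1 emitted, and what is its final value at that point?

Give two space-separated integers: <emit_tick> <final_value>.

Answer: 5 0

Derivation:
Tick 1: [PARSE:P1(v=17,ok=F), VALIDATE:-, TRANSFORM:-, EMIT:-] out:-; in:P1
Tick 2: [PARSE:P2(v=5,ok=F), VALIDATE:P1(v=17,ok=F), TRANSFORM:-, EMIT:-] out:-; in:P2
Tick 3: [PARSE:-, VALIDATE:P2(v=5,ok=F), TRANSFORM:P1(v=0,ok=F), EMIT:-] out:-; in:-
Tick 4: [PARSE:P3(v=17,ok=F), VALIDATE:-, TRANSFORM:P2(v=0,ok=F), EMIT:P1(v=0,ok=F)] out:-; in:P3
Tick 5: [PARSE:-, VALIDATE:P3(v=17,ok=F), TRANSFORM:-, EMIT:P2(v=0,ok=F)] out:P1(v=0); in:-
Tick 6: [PARSE:-, VALIDATE:-, TRANSFORM:P3(v=0,ok=F), EMIT:-] out:P2(v=0); in:-
Tick 7: [PARSE:-, VALIDATE:-, TRANSFORM:-, EMIT:P3(v=0,ok=F)] out:-; in:-
Tick 8: [PARSE:-, VALIDATE:-, TRANSFORM:-, EMIT:-] out:P3(v=0); in:-
P1: arrives tick 1, valid=False (id=1, id%4=1), emit tick 5, final value 0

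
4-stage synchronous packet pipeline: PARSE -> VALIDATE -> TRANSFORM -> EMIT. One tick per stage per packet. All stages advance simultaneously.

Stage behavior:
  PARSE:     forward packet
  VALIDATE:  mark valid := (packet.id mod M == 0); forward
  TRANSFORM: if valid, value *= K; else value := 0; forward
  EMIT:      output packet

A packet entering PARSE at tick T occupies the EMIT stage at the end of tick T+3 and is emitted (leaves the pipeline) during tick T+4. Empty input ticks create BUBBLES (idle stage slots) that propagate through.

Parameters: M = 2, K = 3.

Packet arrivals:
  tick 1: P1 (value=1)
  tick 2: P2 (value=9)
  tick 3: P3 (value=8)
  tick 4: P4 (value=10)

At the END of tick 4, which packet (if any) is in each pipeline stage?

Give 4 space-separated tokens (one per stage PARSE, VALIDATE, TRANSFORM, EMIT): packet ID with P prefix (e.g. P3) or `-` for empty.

Answer: P4 P3 P2 P1

Derivation:
Tick 1: [PARSE:P1(v=1,ok=F), VALIDATE:-, TRANSFORM:-, EMIT:-] out:-; in:P1
Tick 2: [PARSE:P2(v=9,ok=F), VALIDATE:P1(v=1,ok=F), TRANSFORM:-, EMIT:-] out:-; in:P2
Tick 3: [PARSE:P3(v=8,ok=F), VALIDATE:P2(v=9,ok=T), TRANSFORM:P1(v=0,ok=F), EMIT:-] out:-; in:P3
Tick 4: [PARSE:P4(v=10,ok=F), VALIDATE:P3(v=8,ok=F), TRANSFORM:P2(v=27,ok=T), EMIT:P1(v=0,ok=F)] out:-; in:P4
At end of tick 4: ['P4', 'P3', 'P2', 'P1']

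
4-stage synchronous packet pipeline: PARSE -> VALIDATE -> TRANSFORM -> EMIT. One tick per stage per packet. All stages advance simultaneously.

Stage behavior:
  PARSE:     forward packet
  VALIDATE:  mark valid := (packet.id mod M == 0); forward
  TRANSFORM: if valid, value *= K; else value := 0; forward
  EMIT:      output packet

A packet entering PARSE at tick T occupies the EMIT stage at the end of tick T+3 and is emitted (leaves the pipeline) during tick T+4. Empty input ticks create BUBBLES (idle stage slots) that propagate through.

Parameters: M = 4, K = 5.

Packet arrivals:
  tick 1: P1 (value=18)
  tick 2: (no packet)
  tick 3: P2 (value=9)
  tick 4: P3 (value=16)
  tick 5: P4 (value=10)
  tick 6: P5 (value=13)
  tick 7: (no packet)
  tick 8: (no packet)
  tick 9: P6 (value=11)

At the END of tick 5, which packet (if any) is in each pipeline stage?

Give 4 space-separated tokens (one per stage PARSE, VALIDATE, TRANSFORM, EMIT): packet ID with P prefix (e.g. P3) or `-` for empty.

Answer: P4 P3 P2 -

Derivation:
Tick 1: [PARSE:P1(v=18,ok=F), VALIDATE:-, TRANSFORM:-, EMIT:-] out:-; in:P1
Tick 2: [PARSE:-, VALIDATE:P1(v=18,ok=F), TRANSFORM:-, EMIT:-] out:-; in:-
Tick 3: [PARSE:P2(v=9,ok=F), VALIDATE:-, TRANSFORM:P1(v=0,ok=F), EMIT:-] out:-; in:P2
Tick 4: [PARSE:P3(v=16,ok=F), VALIDATE:P2(v=9,ok=F), TRANSFORM:-, EMIT:P1(v=0,ok=F)] out:-; in:P3
Tick 5: [PARSE:P4(v=10,ok=F), VALIDATE:P3(v=16,ok=F), TRANSFORM:P2(v=0,ok=F), EMIT:-] out:P1(v=0); in:P4
At end of tick 5: ['P4', 'P3', 'P2', '-']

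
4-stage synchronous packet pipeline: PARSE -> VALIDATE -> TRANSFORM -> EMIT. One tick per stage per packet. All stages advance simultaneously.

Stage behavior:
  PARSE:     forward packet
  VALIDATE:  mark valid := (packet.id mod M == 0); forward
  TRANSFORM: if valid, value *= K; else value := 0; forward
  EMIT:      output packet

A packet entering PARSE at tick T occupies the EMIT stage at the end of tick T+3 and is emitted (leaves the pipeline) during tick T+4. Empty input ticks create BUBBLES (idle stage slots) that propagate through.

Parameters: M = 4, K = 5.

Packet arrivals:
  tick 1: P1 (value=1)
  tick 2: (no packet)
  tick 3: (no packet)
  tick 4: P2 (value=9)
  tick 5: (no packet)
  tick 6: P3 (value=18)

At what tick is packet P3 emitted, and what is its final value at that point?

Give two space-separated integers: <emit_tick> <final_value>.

Tick 1: [PARSE:P1(v=1,ok=F), VALIDATE:-, TRANSFORM:-, EMIT:-] out:-; in:P1
Tick 2: [PARSE:-, VALIDATE:P1(v=1,ok=F), TRANSFORM:-, EMIT:-] out:-; in:-
Tick 3: [PARSE:-, VALIDATE:-, TRANSFORM:P1(v=0,ok=F), EMIT:-] out:-; in:-
Tick 4: [PARSE:P2(v=9,ok=F), VALIDATE:-, TRANSFORM:-, EMIT:P1(v=0,ok=F)] out:-; in:P2
Tick 5: [PARSE:-, VALIDATE:P2(v=9,ok=F), TRANSFORM:-, EMIT:-] out:P1(v=0); in:-
Tick 6: [PARSE:P3(v=18,ok=F), VALIDATE:-, TRANSFORM:P2(v=0,ok=F), EMIT:-] out:-; in:P3
Tick 7: [PARSE:-, VALIDATE:P3(v=18,ok=F), TRANSFORM:-, EMIT:P2(v=0,ok=F)] out:-; in:-
Tick 8: [PARSE:-, VALIDATE:-, TRANSFORM:P3(v=0,ok=F), EMIT:-] out:P2(v=0); in:-
Tick 9: [PARSE:-, VALIDATE:-, TRANSFORM:-, EMIT:P3(v=0,ok=F)] out:-; in:-
Tick 10: [PARSE:-, VALIDATE:-, TRANSFORM:-, EMIT:-] out:P3(v=0); in:-
P3: arrives tick 6, valid=False (id=3, id%4=3), emit tick 10, final value 0

Answer: 10 0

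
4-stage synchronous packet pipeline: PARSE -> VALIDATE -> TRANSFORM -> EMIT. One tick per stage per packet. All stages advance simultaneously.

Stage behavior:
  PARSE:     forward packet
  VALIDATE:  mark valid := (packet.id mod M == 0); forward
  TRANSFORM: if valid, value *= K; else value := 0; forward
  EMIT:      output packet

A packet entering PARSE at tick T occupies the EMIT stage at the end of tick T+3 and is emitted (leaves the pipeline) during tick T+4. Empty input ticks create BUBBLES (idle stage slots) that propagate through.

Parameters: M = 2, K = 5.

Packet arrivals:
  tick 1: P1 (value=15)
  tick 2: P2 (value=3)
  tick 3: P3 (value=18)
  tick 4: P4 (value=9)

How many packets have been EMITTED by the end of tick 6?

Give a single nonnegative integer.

Answer: 2

Derivation:
Tick 1: [PARSE:P1(v=15,ok=F), VALIDATE:-, TRANSFORM:-, EMIT:-] out:-; in:P1
Tick 2: [PARSE:P2(v=3,ok=F), VALIDATE:P1(v=15,ok=F), TRANSFORM:-, EMIT:-] out:-; in:P2
Tick 3: [PARSE:P3(v=18,ok=F), VALIDATE:P2(v=3,ok=T), TRANSFORM:P1(v=0,ok=F), EMIT:-] out:-; in:P3
Tick 4: [PARSE:P4(v=9,ok=F), VALIDATE:P3(v=18,ok=F), TRANSFORM:P2(v=15,ok=T), EMIT:P1(v=0,ok=F)] out:-; in:P4
Tick 5: [PARSE:-, VALIDATE:P4(v=9,ok=T), TRANSFORM:P3(v=0,ok=F), EMIT:P2(v=15,ok=T)] out:P1(v=0); in:-
Tick 6: [PARSE:-, VALIDATE:-, TRANSFORM:P4(v=45,ok=T), EMIT:P3(v=0,ok=F)] out:P2(v=15); in:-
Emitted by tick 6: ['P1', 'P2']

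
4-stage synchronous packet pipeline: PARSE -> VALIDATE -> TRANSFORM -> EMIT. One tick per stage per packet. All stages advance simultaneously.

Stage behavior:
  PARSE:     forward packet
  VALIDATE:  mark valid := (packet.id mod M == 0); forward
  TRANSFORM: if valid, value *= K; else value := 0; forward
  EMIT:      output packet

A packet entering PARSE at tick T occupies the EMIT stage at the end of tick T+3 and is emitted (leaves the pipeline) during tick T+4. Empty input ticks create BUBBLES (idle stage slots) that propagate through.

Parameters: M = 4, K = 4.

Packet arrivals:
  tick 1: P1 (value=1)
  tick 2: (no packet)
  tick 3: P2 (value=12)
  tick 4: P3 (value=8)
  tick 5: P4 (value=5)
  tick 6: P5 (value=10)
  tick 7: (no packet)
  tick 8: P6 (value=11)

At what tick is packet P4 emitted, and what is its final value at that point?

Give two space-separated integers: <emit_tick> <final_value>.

Tick 1: [PARSE:P1(v=1,ok=F), VALIDATE:-, TRANSFORM:-, EMIT:-] out:-; in:P1
Tick 2: [PARSE:-, VALIDATE:P1(v=1,ok=F), TRANSFORM:-, EMIT:-] out:-; in:-
Tick 3: [PARSE:P2(v=12,ok=F), VALIDATE:-, TRANSFORM:P1(v=0,ok=F), EMIT:-] out:-; in:P2
Tick 4: [PARSE:P3(v=8,ok=F), VALIDATE:P2(v=12,ok=F), TRANSFORM:-, EMIT:P1(v=0,ok=F)] out:-; in:P3
Tick 5: [PARSE:P4(v=5,ok=F), VALIDATE:P3(v=8,ok=F), TRANSFORM:P2(v=0,ok=F), EMIT:-] out:P1(v=0); in:P4
Tick 6: [PARSE:P5(v=10,ok=F), VALIDATE:P4(v=5,ok=T), TRANSFORM:P3(v=0,ok=F), EMIT:P2(v=0,ok=F)] out:-; in:P5
Tick 7: [PARSE:-, VALIDATE:P5(v=10,ok=F), TRANSFORM:P4(v=20,ok=T), EMIT:P3(v=0,ok=F)] out:P2(v=0); in:-
Tick 8: [PARSE:P6(v=11,ok=F), VALIDATE:-, TRANSFORM:P5(v=0,ok=F), EMIT:P4(v=20,ok=T)] out:P3(v=0); in:P6
Tick 9: [PARSE:-, VALIDATE:P6(v=11,ok=F), TRANSFORM:-, EMIT:P5(v=0,ok=F)] out:P4(v=20); in:-
Tick 10: [PARSE:-, VALIDATE:-, TRANSFORM:P6(v=0,ok=F), EMIT:-] out:P5(v=0); in:-
Tick 11: [PARSE:-, VALIDATE:-, TRANSFORM:-, EMIT:P6(v=0,ok=F)] out:-; in:-
Tick 12: [PARSE:-, VALIDATE:-, TRANSFORM:-, EMIT:-] out:P6(v=0); in:-
P4: arrives tick 5, valid=True (id=4, id%4=0), emit tick 9, final value 20

Answer: 9 20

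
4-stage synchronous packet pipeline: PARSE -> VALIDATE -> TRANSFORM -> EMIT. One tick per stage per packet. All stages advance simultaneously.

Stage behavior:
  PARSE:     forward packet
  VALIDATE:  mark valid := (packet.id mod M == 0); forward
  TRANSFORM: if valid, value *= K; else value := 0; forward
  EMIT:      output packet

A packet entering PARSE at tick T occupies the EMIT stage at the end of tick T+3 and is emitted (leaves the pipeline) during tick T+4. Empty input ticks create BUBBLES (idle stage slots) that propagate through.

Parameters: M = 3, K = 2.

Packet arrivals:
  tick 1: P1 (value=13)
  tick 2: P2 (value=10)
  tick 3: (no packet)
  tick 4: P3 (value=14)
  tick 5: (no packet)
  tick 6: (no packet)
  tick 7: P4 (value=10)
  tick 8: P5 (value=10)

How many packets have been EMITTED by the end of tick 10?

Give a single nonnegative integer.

Tick 1: [PARSE:P1(v=13,ok=F), VALIDATE:-, TRANSFORM:-, EMIT:-] out:-; in:P1
Tick 2: [PARSE:P2(v=10,ok=F), VALIDATE:P1(v=13,ok=F), TRANSFORM:-, EMIT:-] out:-; in:P2
Tick 3: [PARSE:-, VALIDATE:P2(v=10,ok=F), TRANSFORM:P1(v=0,ok=F), EMIT:-] out:-; in:-
Tick 4: [PARSE:P3(v=14,ok=F), VALIDATE:-, TRANSFORM:P2(v=0,ok=F), EMIT:P1(v=0,ok=F)] out:-; in:P3
Tick 5: [PARSE:-, VALIDATE:P3(v=14,ok=T), TRANSFORM:-, EMIT:P2(v=0,ok=F)] out:P1(v=0); in:-
Tick 6: [PARSE:-, VALIDATE:-, TRANSFORM:P3(v=28,ok=T), EMIT:-] out:P2(v=0); in:-
Tick 7: [PARSE:P4(v=10,ok=F), VALIDATE:-, TRANSFORM:-, EMIT:P3(v=28,ok=T)] out:-; in:P4
Tick 8: [PARSE:P5(v=10,ok=F), VALIDATE:P4(v=10,ok=F), TRANSFORM:-, EMIT:-] out:P3(v=28); in:P5
Tick 9: [PARSE:-, VALIDATE:P5(v=10,ok=F), TRANSFORM:P4(v=0,ok=F), EMIT:-] out:-; in:-
Tick 10: [PARSE:-, VALIDATE:-, TRANSFORM:P5(v=0,ok=F), EMIT:P4(v=0,ok=F)] out:-; in:-
Emitted by tick 10: ['P1', 'P2', 'P3']

Answer: 3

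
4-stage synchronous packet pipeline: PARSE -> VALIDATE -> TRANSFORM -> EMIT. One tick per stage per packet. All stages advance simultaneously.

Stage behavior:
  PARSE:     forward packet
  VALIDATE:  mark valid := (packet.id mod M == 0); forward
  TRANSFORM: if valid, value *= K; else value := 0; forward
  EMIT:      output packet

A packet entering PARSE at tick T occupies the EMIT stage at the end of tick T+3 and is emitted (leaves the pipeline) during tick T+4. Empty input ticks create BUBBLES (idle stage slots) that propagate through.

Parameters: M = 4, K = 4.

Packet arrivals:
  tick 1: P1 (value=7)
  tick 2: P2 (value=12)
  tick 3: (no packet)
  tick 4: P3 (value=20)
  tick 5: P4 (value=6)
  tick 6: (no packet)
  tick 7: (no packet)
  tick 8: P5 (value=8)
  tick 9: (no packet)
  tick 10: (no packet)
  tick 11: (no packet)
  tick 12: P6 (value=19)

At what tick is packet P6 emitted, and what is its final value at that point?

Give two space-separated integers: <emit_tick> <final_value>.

Answer: 16 0

Derivation:
Tick 1: [PARSE:P1(v=7,ok=F), VALIDATE:-, TRANSFORM:-, EMIT:-] out:-; in:P1
Tick 2: [PARSE:P2(v=12,ok=F), VALIDATE:P1(v=7,ok=F), TRANSFORM:-, EMIT:-] out:-; in:P2
Tick 3: [PARSE:-, VALIDATE:P2(v=12,ok=F), TRANSFORM:P1(v=0,ok=F), EMIT:-] out:-; in:-
Tick 4: [PARSE:P3(v=20,ok=F), VALIDATE:-, TRANSFORM:P2(v=0,ok=F), EMIT:P1(v=0,ok=F)] out:-; in:P3
Tick 5: [PARSE:P4(v=6,ok=F), VALIDATE:P3(v=20,ok=F), TRANSFORM:-, EMIT:P2(v=0,ok=F)] out:P1(v=0); in:P4
Tick 6: [PARSE:-, VALIDATE:P4(v=6,ok=T), TRANSFORM:P3(v=0,ok=F), EMIT:-] out:P2(v=0); in:-
Tick 7: [PARSE:-, VALIDATE:-, TRANSFORM:P4(v=24,ok=T), EMIT:P3(v=0,ok=F)] out:-; in:-
Tick 8: [PARSE:P5(v=8,ok=F), VALIDATE:-, TRANSFORM:-, EMIT:P4(v=24,ok=T)] out:P3(v=0); in:P5
Tick 9: [PARSE:-, VALIDATE:P5(v=8,ok=F), TRANSFORM:-, EMIT:-] out:P4(v=24); in:-
Tick 10: [PARSE:-, VALIDATE:-, TRANSFORM:P5(v=0,ok=F), EMIT:-] out:-; in:-
Tick 11: [PARSE:-, VALIDATE:-, TRANSFORM:-, EMIT:P5(v=0,ok=F)] out:-; in:-
Tick 12: [PARSE:P6(v=19,ok=F), VALIDATE:-, TRANSFORM:-, EMIT:-] out:P5(v=0); in:P6
Tick 13: [PARSE:-, VALIDATE:P6(v=19,ok=F), TRANSFORM:-, EMIT:-] out:-; in:-
Tick 14: [PARSE:-, VALIDATE:-, TRANSFORM:P6(v=0,ok=F), EMIT:-] out:-; in:-
Tick 15: [PARSE:-, VALIDATE:-, TRANSFORM:-, EMIT:P6(v=0,ok=F)] out:-; in:-
Tick 16: [PARSE:-, VALIDATE:-, TRANSFORM:-, EMIT:-] out:P6(v=0); in:-
P6: arrives tick 12, valid=False (id=6, id%4=2), emit tick 16, final value 0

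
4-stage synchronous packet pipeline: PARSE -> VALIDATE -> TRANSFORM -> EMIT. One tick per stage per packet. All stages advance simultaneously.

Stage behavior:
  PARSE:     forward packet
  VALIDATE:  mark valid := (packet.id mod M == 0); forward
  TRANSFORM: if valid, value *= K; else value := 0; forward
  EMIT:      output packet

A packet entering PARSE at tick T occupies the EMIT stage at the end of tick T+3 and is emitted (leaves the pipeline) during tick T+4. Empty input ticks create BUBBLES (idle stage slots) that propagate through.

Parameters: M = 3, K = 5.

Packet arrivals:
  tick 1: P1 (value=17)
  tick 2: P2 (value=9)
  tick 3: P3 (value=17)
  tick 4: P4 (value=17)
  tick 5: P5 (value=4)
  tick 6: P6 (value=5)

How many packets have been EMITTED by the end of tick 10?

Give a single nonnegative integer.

Tick 1: [PARSE:P1(v=17,ok=F), VALIDATE:-, TRANSFORM:-, EMIT:-] out:-; in:P1
Tick 2: [PARSE:P2(v=9,ok=F), VALIDATE:P1(v=17,ok=F), TRANSFORM:-, EMIT:-] out:-; in:P2
Tick 3: [PARSE:P3(v=17,ok=F), VALIDATE:P2(v=9,ok=F), TRANSFORM:P1(v=0,ok=F), EMIT:-] out:-; in:P3
Tick 4: [PARSE:P4(v=17,ok=F), VALIDATE:P3(v=17,ok=T), TRANSFORM:P2(v=0,ok=F), EMIT:P1(v=0,ok=F)] out:-; in:P4
Tick 5: [PARSE:P5(v=4,ok=F), VALIDATE:P4(v=17,ok=F), TRANSFORM:P3(v=85,ok=T), EMIT:P2(v=0,ok=F)] out:P1(v=0); in:P5
Tick 6: [PARSE:P6(v=5,ok=F), VALIDATE:P5(v=4,ok=F), TRANSFORM:P4(v=0,ok=F), EMIT:P3(v=85,ok=T)] out:P2(v=0); in:P6
Tick 7: [PARSE:-, VALIDATE:P6(v=5,ok=T), TRANSFORM:P5(v=0,ok=F), EMIT:P4(v=0,ok=F)] out:P3(v=85); in:-
Tick 8: [PARSE:-, VALIDATE:-, TRANSFORM:P6(v=25,ok=T), EMIT:P5(v=0,ok=F)] out:P4(v=0); in:-
Tick 9: [PARSE:-, VALIDATE:-, TRANSFORM:-, EMIT:P6(v=25,ok=T)] out:P5(v=0); in:-
Tick 10: [PARSE:-, VALIDATE:-, TRANSFORM:-, EMIT:-] out:P6(v=25); in:-
Emitted by tick 10: ['P1', 'P2', 'P3', 'P4', 'P5', 'P6']

Answer: 6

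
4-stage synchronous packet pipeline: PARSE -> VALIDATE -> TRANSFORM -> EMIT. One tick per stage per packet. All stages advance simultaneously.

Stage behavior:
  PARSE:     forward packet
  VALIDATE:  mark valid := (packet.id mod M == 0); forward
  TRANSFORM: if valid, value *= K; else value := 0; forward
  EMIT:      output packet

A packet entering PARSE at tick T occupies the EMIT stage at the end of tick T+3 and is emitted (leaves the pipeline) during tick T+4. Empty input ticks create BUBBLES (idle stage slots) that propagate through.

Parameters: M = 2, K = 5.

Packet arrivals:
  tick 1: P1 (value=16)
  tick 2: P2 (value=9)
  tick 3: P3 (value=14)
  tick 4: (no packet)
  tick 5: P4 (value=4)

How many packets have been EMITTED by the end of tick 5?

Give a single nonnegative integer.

Tick 1: [PARSE:P1(v=16,ok=F), VALIDATE:-, TRANSFORM:-, EMIT:-] out:-; in:P1
Tick 2: [PARSE:P2(v=9,ok=F), VALIDATE:P1(v=16,ok=F), TRANSFORM:-, EMIT:-] out:-; in:P2
Tick 3: [PARSE:P3(v=14,ok=F), VALIDATE:P2(v=9,ok=T), TRANSFORM:P1(v=0,ok=F), EMIT:-] out:-; in:P3
Tick 4: [PARSE:-, VALIDATE:P3(v=14,ok=F), TRANSFORM:P2(v=45,ok=T), EMIT:P1(v=0,ok=F)] out:-; in:-
Tick 5: [PARSE:P4(v=4,ok=F), VALIDATE:-, TRANSFORM:P3(v=0,ok=F), EMIT:P2(v=45,ok=T)] out:P1(v=0); in:P4
Emitted by tick 5: ['P1']

Answer: 1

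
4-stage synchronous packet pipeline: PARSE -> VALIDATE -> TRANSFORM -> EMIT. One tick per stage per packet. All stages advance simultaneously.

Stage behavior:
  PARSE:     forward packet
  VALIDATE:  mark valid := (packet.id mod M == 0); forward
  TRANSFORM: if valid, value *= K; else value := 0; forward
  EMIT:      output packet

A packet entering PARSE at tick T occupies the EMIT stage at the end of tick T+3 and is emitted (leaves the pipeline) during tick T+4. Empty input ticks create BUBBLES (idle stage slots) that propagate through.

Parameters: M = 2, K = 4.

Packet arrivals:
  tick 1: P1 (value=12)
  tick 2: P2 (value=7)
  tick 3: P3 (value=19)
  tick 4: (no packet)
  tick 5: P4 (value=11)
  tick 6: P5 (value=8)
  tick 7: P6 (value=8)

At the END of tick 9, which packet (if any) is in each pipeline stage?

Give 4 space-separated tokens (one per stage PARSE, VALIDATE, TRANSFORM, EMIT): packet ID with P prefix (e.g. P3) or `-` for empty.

Answer: - - P6 P5

Derivation:
Tick 1: [PARSE:P1(v=12,ok=F), VALIDATE:-, TRANSFORM:-, EMIT:-] out:-; in:P1
Tick 2: [PARSE:P2(v=7,ok=F), VALIDATE:P1(v=12,ok=F), TRANSFORM:-, EMIT:-] out:-; in:P2
Tick 3: [PARSE:P3(v=19,ok=F), VALIDATE:P2(v=7,ok=T), TRANSFORM:P1(v=0,ok=F), EMIT:-] out:-; in:P3
Tick 4: [PARSE:-, VALIDATE:P3(v=19,ok=F), TRANSFORM:P2(v=28,ok=T), EMIT:P1(v=0,ok=F)] out:-; in:-
Tick 5: [PARSE:P4(v=11,ok=F), VALIDATE:-, TRANSFORM:P3(v=0,ok=F), EMIT:P2(v=28,ok=T)] out:P1(v=0); in:P4
Tick 6: [PARSE:P5(v=8,ok=F), VALIDATE:P4(v=11,ok=T), TRANSFORM:-, EMIT:P3(v=0,ok=F)] out:P2(v=28); in:P5
Tick 7: [PARSE:P6(v=8,ok=F), VALIDATE:P5(v=8,ok=F), TRANSFORM:P4(v=44,ok=T), EMIT:-] out:P3(v=0); in:P6
Tick 8: [PARSE:-, VALIDATE:P6(v=8,ok=T), TRANSFORM:P5(v=0,ok=F), EMIT:P4(v=44,ok=T)] out:-; in:-
Tick 9: [PARSE:-, VALIDATE:-, TRANSFORM:P6(v=32,ok=T), EMIT:P5(v=0,ok=F)] out:P4(v=44); in:-
At end of tick 9: ['-', '-', 'P6', 'P5']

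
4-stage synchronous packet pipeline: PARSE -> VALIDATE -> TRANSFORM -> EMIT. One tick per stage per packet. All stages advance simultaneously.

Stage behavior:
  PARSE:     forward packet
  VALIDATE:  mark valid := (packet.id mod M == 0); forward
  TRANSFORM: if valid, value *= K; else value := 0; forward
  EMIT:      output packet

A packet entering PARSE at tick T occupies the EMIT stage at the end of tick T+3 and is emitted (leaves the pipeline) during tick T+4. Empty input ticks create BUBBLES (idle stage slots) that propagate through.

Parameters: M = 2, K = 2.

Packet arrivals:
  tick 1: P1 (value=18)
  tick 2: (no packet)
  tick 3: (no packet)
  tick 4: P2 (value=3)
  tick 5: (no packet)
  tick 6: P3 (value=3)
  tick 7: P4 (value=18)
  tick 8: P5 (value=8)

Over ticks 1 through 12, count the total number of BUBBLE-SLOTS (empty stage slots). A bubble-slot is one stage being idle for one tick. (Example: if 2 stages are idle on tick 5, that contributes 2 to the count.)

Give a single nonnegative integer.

Tick 1: [PARSE:P1(v=18,ok=F), VALIDATE:-, TRANSFORM:-, EMIT:-] out:-; bubbles=3
Tick 2: [PARSE:-, VALIDATE:P1(v=18,ok=F), TRANSFORM:-, EMIT:-] out:-; bubbles=3
Tick 3: [PARSE:-, VALIDATE:-, TRANSFORM:P1(v=0,ok=F), EMIT:-] out:-; bubbles=3
Tick 4: [PARSE:P2(v=3,ok=F), VALIDATE:-, TRANSFORM:-, EMIT:P1(v=0,ok=F)] out:-; bubbles=2
Tick 5: [PARSE:-, VALIDATE:P2(v=3,ok=T), TRANSFORM:-, EMIT:-] out:P1(v=0); bubbles=3
Tick 6: [PARSE:P3(v=3,ok=F), VALIDATE:-, TRANSFORM:P2(v=6,ok=T), EMIT:-] out:-; bubbles=2
Tick 7: [PARSE:P4(v=18,ok=F), VALIDATE:P3(v=3,ok=F), TRANSFORM:-, EMIT:P2(v=6,ok=T)] out:-; bubbles=1
Tick 8: [PARSE:P5(v=8,ok=F), VALIDATE:P4(v=18,ok=T), TRANSFORM:P3(v=0,ok=F), EMIT:-] out:P2(v=6); bubbles=1
Tick 9: [PARSE:-, VALIDATE:P5(v=8,ok=F), TRANSFORM:P4(v=36,ok=T), EMIT:P3(v=0,ok=F)] out:-; bubbles=1
Tick 10: [PARSE:-, VALIDATE:-, TRANSFORM:P5(v=0,ok=F), EMIT:P4(v=36,ok=T)] out:P3(v=0); bubbles=2
Tick 11: [PARSE:-, VALIDATE:-, TRANSFORM:-, EMIT:P5(v=0,ok=F)] out:P4(v=36); bubbles=3
Tick 12: [PARSE:-, VALIDATE:-, TRANSFORM:-, EMIT:-] out:P5(v=0); bubbles=4
Total bubble-slots: 28

Answer: 28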